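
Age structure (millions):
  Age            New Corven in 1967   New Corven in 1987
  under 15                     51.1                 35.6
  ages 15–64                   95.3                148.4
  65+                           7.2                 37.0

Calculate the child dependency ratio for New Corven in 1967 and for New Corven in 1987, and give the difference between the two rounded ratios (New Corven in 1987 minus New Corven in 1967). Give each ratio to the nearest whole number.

New Corven in 1967: 54
New Corven in 1987: 24
Difference: -30

New Corven in 1967: 51.1 / 95.3 × 100 = 54
New Corven in 1987: 35.6 / 148.4 × 100 = 24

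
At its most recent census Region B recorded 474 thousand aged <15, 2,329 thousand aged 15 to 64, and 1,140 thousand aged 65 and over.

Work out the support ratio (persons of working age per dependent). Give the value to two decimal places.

Support ratio = 2,329 / (474 + 1,140) = 2,329 / 1,614 = 1.44

Support ratio: 1.44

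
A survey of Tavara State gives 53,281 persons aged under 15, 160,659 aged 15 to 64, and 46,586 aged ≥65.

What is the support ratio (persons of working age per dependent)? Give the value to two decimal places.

Support ratio: 1.61

Support ratio = 160,659 / (53,281 + 46,586) = 160,659 / 99,867 = 1.61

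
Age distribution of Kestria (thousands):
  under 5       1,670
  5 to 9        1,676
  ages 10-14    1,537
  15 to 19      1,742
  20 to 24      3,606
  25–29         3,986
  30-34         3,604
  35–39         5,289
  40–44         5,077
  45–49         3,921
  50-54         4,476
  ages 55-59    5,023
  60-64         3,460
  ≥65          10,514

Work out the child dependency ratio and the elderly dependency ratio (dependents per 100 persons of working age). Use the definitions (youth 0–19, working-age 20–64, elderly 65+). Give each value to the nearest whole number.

Youth dependency ratio: 17
Old-age dependency ratio: 27

0–19: 1,670 + 1,676 + 1,537 + 1,742 = 6,625
20–64: 3,606 + 3,986 + 3,604 + 5,289 + 5,077 + 3,921 + 4,476 + 5,023 + 3,460 = 38,442
65+: 10,514
Youth dependency ratio = 6,625 / 38,442 × 100 = 17
Old-age dependency ratio = 10,514 / 38,442 × 100 = 27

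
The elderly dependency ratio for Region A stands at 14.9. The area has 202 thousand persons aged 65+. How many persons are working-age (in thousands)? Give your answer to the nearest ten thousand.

Working-age: 1,360

Old-age dependency ratio = elderly / working-age × 100
14.9 = 202 / W × 100
⇒ 1,360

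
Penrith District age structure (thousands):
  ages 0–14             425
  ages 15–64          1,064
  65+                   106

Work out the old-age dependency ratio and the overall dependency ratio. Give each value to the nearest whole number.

Old-age dependency ratio: 10
Total dependency ratio: 50

Old-age dependency ratio = 106 / 1,064 × 100 = 10
Total dependency ratio = (425 + 106) / 1,064 × 100 = 531 / 1,064 × 100 = 50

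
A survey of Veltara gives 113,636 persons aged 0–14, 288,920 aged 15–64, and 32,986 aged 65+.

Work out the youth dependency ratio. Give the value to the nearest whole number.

Youth dependency ratio = 113,636 / 288,920 × 100 = 39

Youth dependency ratio: 39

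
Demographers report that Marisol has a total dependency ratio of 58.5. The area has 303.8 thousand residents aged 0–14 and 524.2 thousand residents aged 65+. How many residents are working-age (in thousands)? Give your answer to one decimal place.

Total dependency ratio = (youth + elderly) / working-age × 100
58.5 = (303.8 + 524.2) / W × 100
⇒ 1 415.4

Working-age: 1 415.4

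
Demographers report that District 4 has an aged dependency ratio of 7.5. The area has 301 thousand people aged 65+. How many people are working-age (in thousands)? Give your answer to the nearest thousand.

Old-age dependency ratio = elderly / working-age × 100
7.5 = 301 / W × 100
⇒ 4 013

Working-age: 4 013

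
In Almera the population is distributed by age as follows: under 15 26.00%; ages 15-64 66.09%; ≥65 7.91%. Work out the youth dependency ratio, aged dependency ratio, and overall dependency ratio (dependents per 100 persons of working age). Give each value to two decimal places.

Youth dependency ratio: 39.34
Old-age dependency ratio: 11.97
Total dependency ratio: 51.31

Youth dependency ratio = 26.00 / 66.09 × 100 = 39.34
Old-age dependency ratio = 7.91 / 66.09 × 100 = 11.97
Total dependency ratio = (26.00 + 7.91) / 66.09 × 100 = 33.91 / 66.09 × 100 = 51.31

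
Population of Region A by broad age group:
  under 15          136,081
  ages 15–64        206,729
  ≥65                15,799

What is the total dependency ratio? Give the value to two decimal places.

Total dependency ratio: 73.47

Total dependency ratio = (136,081 + 15,799) / 206,729 × 100 = 151,880 / 206,729 × 100 = 73.47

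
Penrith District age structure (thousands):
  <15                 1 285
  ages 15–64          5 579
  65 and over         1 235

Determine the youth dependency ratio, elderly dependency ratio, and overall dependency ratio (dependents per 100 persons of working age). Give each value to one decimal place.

Youth dependency ratio: 23.0
Old-age dependency ratio: 22.1
Total dependency ratio: 45.2

Youth dependency ratio = 1 285 / 5 579 × 100 = 23.0
Old-age dependency ratio = 1 235 / 5 579 × 100 = 22.1
Total dependency ratio = (1 285 + 1 235) / 5 579 × 100 = 2 520 / 5 579 × 100 = 45.2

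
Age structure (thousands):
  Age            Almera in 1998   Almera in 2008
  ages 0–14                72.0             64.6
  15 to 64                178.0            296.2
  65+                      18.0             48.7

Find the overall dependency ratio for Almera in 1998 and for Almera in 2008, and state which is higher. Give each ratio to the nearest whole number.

Almera in 1998: 51
Almera in 2008: 38
Higher: Almera in 1998

Almera in 1998: (72.0 + 18.0) / 178.0 × 100 = 90.0 / 178.0 × 100 = 51
Almera in 2008: (64.6 + 48.7) / 296.2 × 100 = 113.3 / 296.2 × 100 = 38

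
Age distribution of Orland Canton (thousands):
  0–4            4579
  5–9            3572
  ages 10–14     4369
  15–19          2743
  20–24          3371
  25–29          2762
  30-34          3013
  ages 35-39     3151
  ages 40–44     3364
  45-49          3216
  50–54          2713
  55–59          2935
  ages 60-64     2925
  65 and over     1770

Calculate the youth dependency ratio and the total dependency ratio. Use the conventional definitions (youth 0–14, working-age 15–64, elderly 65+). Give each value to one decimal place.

0–14: 4579 + 3572 + 4369 = 12520
15–64: 2743 + 3371 + 2762 + 3013 + 3151 + 3364 + 3216 + 2713 + 2935 + 2925 = 30193
65+: 1770
Youth dependency ratio = 12520 / 30193 × 100 = 41.5
Total dependency ratio = (12520 + 1770) / 30193 × 100 = 14290 / 30193 × 100 = 47.3

Youth dependency ratio: 41.5
Total dependency ratio: 47.3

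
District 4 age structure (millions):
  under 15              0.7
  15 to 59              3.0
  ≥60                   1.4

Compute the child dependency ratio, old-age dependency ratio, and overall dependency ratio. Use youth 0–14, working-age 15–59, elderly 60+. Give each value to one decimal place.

Youth dependency ratio = 0.7 / 3.0 × 100 = 23.3
Old-age dependency ratio = 1.4 / 3.0 × 100 = 46.7
Total dependency ratio = (0.7 + 1.4) / 3.0 × 100 = 2.1 / 3.0 × 100 = 70.0

Youth dependency ratio: 23.3
Old-age dependency ratio: 46.7
Total dependency ratio: 70.0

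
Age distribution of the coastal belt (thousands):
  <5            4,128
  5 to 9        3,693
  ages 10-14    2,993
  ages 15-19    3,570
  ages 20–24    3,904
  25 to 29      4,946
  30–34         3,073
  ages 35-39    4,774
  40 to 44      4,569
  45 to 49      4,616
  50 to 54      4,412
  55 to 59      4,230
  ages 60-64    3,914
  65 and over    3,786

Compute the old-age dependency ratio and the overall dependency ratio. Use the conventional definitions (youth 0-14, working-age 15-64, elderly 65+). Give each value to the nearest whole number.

0–14: 4,128 + 3,693 + 2,993 = 10,814
15–64: 3,570 + 3,904 + 4,946 + 3,073 + 4,774 + 4,569 + 4,616 + 4,412 + 4,230 + 3,914 = 42,008
65+: 3,786
Old-age dependency ratio = 3,786 / 42,008 × 100 = 9
Total dependency ratio = (10,814 + 3,786) / 42,008 × 100 = 14,600 / 42,008 × 100 = 35

Old-age dependency ratio: 9
Total dependency ratio: 35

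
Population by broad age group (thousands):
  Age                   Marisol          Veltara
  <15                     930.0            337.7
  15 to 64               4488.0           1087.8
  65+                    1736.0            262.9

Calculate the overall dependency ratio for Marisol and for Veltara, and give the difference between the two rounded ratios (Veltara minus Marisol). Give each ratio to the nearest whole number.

Marisol: 59
Veltara: 55
Difference: -4

Marisol: (930.0 + 1736.0) / 4488.0 × 100 = 2666.0 / 4488.0 × 100 = 59
Veltara: (337.7 + 262.9) / 1087.8 × 100 = 600.6 / 1087.8 × 100 = 55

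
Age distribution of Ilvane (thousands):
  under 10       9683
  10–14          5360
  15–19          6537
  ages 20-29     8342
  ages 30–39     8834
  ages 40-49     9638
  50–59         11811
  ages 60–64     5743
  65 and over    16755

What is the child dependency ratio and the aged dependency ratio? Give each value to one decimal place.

Youth dependency ratio: 29.6
Old-age dependency ratio: 32.9

0–14: 9683 + 5360 = 15043
15–64: 6537 + 8342 + 8834 + 9638 + 11811 + 5743 = 50905
65+: 16755
Youth dependency ratio = 15043 / 50905 × 100 = 29.6
Old-age dependency ratio = 16755 / 50905 × 100 = 32.9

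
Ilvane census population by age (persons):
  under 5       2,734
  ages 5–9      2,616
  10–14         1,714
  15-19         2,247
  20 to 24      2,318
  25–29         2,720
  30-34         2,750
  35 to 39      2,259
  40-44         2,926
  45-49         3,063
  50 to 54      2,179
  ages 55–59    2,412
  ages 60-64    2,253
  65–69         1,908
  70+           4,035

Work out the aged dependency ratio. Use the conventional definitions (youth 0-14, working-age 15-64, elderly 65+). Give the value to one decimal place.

0–14: 2,734 + 2,616 + 1,714 = 7,064
15–64: 2,247 + 2,318 + 2,720 + 2,750 + 2,259 + 2,926 + 3,063 + 2,179 + 2,412 + 2,253 = 25,127
65+: 1,908 + 4,035 = 5,943
Old-age dependency ratio = 5,943 / 25,127 × 100 = 23.7

Old-age dependency ratio: 23.7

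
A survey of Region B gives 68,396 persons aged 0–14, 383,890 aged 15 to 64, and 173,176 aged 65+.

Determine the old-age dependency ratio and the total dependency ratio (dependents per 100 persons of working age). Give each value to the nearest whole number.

Old-age dependency ratio = 173,176 / 383,890 × 100 = 45
Total dependency ratio = (68,396 + 173,176) / 383,890 × 100 = 241,572 / 383,890 × 100 = 63

Old-age dependency ratio: 45
Total dependency ratio: 63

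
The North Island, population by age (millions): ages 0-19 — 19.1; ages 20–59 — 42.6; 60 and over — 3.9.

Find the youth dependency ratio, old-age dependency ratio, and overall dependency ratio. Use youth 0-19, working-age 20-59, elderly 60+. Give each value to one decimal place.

Youth dependency ratio: 44.8
Old-age dependency ratio: 9.2
Total dependency ratio: 54.0

Youth dependency ratio = 19.1 / 42.6 × 100 = 44.8
Old-age dependency ratio = 3.9 / 42.6 × 100 = 9.2
Total dependency ratio = (19.1 + 3.9) / 42.6 × 100 = 23.0 / 42.6 × 100 = 54.0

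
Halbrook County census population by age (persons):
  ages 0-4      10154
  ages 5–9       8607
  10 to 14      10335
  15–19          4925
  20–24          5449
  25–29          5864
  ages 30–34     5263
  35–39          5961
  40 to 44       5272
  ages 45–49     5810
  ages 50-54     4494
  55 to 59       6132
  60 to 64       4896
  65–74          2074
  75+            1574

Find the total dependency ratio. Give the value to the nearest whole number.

0–14: 10154 + 8607 + 10335 = 29096
15–64: 4925 + 5449 + 5864 + 5263 + 5961 + 5272 + 5810 + 4494 + 6132 + 4896 = 54066
65+: 2074 + 1574 = 3648
Total dependency ratio = (29096 + 3648) / 54066 × 100 = 32744 / 54066 × 100 = 61

Total dependency ratio: 61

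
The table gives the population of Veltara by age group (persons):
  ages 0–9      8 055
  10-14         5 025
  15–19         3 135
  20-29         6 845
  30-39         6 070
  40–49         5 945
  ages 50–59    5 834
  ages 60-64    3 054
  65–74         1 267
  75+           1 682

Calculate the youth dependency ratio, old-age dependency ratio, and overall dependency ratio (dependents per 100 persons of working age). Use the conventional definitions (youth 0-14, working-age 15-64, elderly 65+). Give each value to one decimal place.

Youth dependency ratio: 42.4
Old-age dependency ratio: 9.5
Total dependency ratio: 51.9

0–14: 8 055 + 5 025 = 13 080
15–64: 3 135 + 6 845 + 6 070 + 5 945 + 5 834 + 3 054 = 30 883
65+: 1 267 + 1 682 = 2 949
Youth dependency ratio = 13 080 / 30 883 × 100 = 42.4
Old-age dependency ratio = 2 949 / 30 883 × 100 = 9.5
Total dependency ratio = (13 080 + 2 949) / 30 883 × 100 = 16 029 / 30 883 × 100 = 51.9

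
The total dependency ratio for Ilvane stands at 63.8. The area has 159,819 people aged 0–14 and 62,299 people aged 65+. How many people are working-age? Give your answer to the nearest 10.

Working-age: 348,150

Total dependency ratio = (youth + elderly) / working-age × 100
63.8 = (159,819 + 62,299) / W × 100
⇒ 348,150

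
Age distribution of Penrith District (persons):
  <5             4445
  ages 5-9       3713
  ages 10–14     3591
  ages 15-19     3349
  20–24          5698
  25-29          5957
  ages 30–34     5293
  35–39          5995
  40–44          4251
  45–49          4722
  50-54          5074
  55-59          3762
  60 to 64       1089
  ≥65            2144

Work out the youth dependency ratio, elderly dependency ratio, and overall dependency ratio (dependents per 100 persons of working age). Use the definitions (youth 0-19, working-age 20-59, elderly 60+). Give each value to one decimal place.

0–19: 4445 + 3713 + 3591 + 3349 = 15098
20–59: 5698 + 5957 + 5293 + 5995 + 4251 + 4722 + 5074 + 3762 = 40752
60+: 1089 + 2144 = 3233
Youth dependency ratio = 15098 / 40752 × 100 = 37.0
Old-age dependency ratio = 3233 / 40752 × 100 = 7.9
Total dependency ratio = (15098 + 3233) / 40752 × 100 = 18331 / 40752 × 100 = 45.0

Youth dependency ratio: 37.0
Old-age dependency ratio: 7.9
Total dependency ratio: 45.0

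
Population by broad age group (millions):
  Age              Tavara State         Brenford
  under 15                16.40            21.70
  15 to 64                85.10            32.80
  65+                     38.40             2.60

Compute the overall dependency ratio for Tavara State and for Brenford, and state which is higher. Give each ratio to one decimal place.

Tavara State: 64.4
Brenford: 74.1
Higher: Brenford

Tavara State: (16.40 + 38.40) / 85.10 × 100 = 54.80 / 85.10 × 100 = 64.4
Brenford: (21.70 + 2.60) / 32.80 × 100 = 24.30 / 32.80 × 100 = 74.1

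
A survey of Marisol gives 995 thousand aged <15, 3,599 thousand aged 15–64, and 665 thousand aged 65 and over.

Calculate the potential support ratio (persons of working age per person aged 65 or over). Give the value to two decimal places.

Potential support ratio = 3,599 / 665 = 5.41

Potential support ratio: 5.41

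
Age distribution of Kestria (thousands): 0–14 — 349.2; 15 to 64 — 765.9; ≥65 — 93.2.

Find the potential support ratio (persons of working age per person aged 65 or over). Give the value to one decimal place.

Potential support ratio: 8.2

Potential support ratio = 765.9 / 93.2 = 8.2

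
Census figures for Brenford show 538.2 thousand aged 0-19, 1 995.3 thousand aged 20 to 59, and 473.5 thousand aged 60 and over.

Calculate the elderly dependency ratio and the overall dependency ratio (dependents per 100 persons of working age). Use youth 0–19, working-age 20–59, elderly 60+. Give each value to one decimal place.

Old-age dependency ratio: 23.7
Total dependency ratio: 50.7

Old-age dependency ratio = 473.5 / 1 995.3 × 100 = 23.7
Total dependency ratio = (538.2 + 473.5) / 1 995.3 × 100 = 1 011.7 / 1 995.3 × 100 = 50.7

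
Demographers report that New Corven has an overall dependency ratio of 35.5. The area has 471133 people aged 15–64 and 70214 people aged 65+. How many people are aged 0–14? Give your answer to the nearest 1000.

Aged 0–14: 97000

Total dependency ratio = (youth + elderly) / working-age × 100
35.5 = (Y + 70214) / 471133 × 100
⇒ 97000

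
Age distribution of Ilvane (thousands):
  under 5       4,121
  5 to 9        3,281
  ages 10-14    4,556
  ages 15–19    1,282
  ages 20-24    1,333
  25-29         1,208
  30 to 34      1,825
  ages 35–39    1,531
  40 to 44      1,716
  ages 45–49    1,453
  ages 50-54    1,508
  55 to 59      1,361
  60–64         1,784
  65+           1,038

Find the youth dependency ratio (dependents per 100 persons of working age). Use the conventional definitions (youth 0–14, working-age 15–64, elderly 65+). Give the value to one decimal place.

Youth dependency ratio: 79.7

0–14: 4,121 + 3,281 + 4,556 = 11,958
15–64: 1,282 + 1,333 + 1,208 + 1,825 + 1,531 + 1,716 + 1,453 + 1,508 + 1,361 + 1,784 = 15,001
65+: 1,038
Youth dependency ratio = 11,958 / 15,001 × 100 = 79.7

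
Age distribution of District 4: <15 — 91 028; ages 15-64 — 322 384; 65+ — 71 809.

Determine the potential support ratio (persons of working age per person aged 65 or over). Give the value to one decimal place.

Potential support ratio: 4.5

Potential support ratio = 322 384 / 71 809 = 4.5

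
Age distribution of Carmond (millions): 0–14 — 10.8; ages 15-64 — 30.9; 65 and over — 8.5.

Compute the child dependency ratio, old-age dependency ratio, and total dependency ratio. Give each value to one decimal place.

Youth dependency ratio = 10.8 / 30.9 × 100 = 35.0
Old-age dependency ratio = 8.5 / 30.9 × 100 = 27.5
Total dependency ratio = (10.8 + 8.5) / 30.9 × 100 = 19.3 / 30.9 × 100 = 62.5

Youth dependency ratio: 35.0
Old-age dependency ratio: 27.5
Total dependency ratio: 62.5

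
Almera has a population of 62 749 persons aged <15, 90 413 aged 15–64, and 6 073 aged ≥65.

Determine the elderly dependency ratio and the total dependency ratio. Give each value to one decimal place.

Old-age dependency ratio = 6 073 / 90 413 × 100 = 6.7
Total dependency ratio = (62 749 + 6 073) / 90 413 × 100 = 68 822 / 90 413 × 100 = 76.1

Old-age dependency ratio: 6.7
Total dependency ratio: 76.1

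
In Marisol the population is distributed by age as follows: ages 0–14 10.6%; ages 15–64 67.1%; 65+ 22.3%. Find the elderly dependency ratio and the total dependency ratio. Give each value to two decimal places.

Old-age dependency ratio: 33.23
Total dependency ratio: 49.03

Old-age dependency ratio = 22.3 / 67.1 × 100 = 33.23
Total dependency ratio = (10.6 + 22.3) / 67.1 × 100 = 32.9 / 67.1 × 100 = 49.03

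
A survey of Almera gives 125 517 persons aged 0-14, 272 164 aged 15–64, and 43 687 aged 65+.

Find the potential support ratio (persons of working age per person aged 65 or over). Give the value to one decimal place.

Potential support ratio = 272 164 / 43 687 = 6.2

Potential support ratio: 6.2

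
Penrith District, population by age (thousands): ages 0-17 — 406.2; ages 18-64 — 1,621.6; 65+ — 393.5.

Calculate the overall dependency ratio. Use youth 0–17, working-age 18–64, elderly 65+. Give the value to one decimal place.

Total dependency ratio = (406.2 + 393.5) / 1,621.6 × 100 = 799.7 / 1,621.6 × 100 = 49.3

Total dependency ratio: 49.3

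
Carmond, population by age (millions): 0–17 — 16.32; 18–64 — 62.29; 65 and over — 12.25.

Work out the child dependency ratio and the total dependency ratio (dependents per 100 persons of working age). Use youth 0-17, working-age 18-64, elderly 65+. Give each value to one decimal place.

Youth dependency ratio = 16.32 / 62.29 × 100 = 26.2
Total dependency ratio = (16.32 + 12.25) / 62.29 × 100 = 28.57 / 62.29 × 100 = 45.9

Youth dependency ratio: 26.2
Total dependency ratio: 45.9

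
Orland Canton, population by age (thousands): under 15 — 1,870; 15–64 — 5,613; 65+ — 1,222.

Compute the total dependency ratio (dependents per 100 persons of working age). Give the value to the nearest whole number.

Total dependency ratio: 55

Total dependency ratio = (1,870 + 1,222) / 5,613 × 100 = 3,092 / 5,613 × 100 = 55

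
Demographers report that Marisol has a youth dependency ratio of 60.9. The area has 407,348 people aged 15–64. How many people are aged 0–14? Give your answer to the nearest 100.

Aged 0–14: 248,100

Youth dependency ratio = youth / working-age × 100
60.9 = Y / 407,348 × 100
⇒ 248,100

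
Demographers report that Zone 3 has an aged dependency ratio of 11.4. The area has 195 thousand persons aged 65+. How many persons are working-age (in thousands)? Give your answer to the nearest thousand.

Old-age dependency ratio = elderly / working-age × 100
11.4 = 195 / W × 100
⇒ 1 711

Working-age: 1 711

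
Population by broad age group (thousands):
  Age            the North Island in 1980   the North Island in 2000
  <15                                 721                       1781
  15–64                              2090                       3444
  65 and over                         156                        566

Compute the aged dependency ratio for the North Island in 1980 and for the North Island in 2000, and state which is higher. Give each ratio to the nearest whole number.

the North Island in 1980: 156 / 2090 × 100 = 7
the North Island in 2000: 566 / 3444 × 100 = 16

the North Island in 1980: 7
the North Island in 2000: 16
Higher: the North Island in 2000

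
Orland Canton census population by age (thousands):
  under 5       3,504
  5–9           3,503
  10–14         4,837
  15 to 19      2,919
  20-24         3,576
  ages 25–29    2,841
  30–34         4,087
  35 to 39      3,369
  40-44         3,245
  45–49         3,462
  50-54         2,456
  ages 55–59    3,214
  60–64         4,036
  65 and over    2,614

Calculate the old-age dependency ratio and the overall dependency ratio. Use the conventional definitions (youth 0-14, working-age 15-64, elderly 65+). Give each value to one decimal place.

0–14: 3,504 + 3,503 + 4,837 = 11,844
15–64: 2,919 + 3,576 + 2,841 + 4,087 + 3,369 + 3,245 + 3,462 + 2,456 + 3,214 + 4,036 = 33,205
65+: 2,614
Old-age dependency ratio = 2,614 / 33,205 × 100 = 7.9
Total dependency ratio = (11,844 + 2,614) / 33,205 × 100 = 14,458 / 33,205 × 100 = 43.5

Old-age dependency ratio: 7.9
Total dependency ratio: 43.5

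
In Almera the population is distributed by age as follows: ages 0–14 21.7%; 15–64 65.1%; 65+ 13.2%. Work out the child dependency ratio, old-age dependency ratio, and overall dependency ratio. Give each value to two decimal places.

Youth dependency ratio: 33.33
Old-age dependency ratio: 20.28
Total dependency ratio: 53.61

Youth dependency ratio = 21.7 / 65.1 × 100 = 33.33
Old-age dependency ratio = 13.2 / 65.1 × 100 = 20.28
Total dependency ratio = (21.7 + 13.2) / 65.1 × 100 = 34.9 / 65.1 × 100 = 53.61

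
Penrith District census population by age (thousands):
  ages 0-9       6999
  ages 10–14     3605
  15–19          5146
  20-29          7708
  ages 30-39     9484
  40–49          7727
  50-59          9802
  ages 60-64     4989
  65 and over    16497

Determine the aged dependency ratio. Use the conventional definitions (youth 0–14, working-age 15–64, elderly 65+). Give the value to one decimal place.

0–14: 6999 + 3605 = 10604
15–64: 5146 + 7708 + 9484 + 7727 + 9802 + 4989 = 44856
65+: 16497
Old-age dependency ratio = 16497 / 44856 × 100 = 36.8

Old-age dependency ratio: 36.8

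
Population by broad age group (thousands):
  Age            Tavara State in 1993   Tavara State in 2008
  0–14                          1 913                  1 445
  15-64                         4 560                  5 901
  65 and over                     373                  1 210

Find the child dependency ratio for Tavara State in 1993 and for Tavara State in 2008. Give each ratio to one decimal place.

Tavara State in 1993: 42.0
Tavara State in 2008: 24.5

Tavara State in 1993: 1 913 / 4 560 × 100 = 42.0
Tavara State in 2008: 1 445 / 5 901 × 100 = 24.5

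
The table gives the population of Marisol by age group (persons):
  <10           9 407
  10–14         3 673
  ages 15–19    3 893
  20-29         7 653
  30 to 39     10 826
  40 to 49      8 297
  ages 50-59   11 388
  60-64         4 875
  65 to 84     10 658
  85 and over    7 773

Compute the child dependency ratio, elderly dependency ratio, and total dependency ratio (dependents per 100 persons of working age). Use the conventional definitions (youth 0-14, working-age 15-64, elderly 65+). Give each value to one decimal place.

Youth dependency ratio: 27.9
Old-age dependency ratio: 39.3
Total dependency ratio: 67.1

0–14: 9 407 + 3 673 = 13 080
15–64: 3 893 + 7 653 + 10 826 + 8 297 + 11 388 + 4 875 = 46 932
65+: 10 658 + 7 773 = 18 431
Youth dependency ratio = 13 080 / 46 932 × 100 = 27.9
Old-age dependency ratio = 18 431 / 46 932 × 100 = 39.3
Total dependency ratio = (13 080 + 18 431) / 46 932 × 100 = 31 511 / 46 932 × 100 = 67.1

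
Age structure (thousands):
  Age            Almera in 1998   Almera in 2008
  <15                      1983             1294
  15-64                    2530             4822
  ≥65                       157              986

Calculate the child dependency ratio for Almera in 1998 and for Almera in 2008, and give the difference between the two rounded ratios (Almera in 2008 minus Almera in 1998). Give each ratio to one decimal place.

Almera in 1998: 1983 / 2530 × 100 = 78.4
Almera in 2008: 1294 / 4822 × 100 = 26.8

Almera in 1998: 78.4
Almera in 2008: 26.8
Difference: -51.6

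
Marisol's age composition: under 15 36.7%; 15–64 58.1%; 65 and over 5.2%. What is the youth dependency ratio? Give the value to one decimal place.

Youth dependency ratio: 63.2

Youth dependency ratio = 36.7 / 58.1 × 100 = 63.2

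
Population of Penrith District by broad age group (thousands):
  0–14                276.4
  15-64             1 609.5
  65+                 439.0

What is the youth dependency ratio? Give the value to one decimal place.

Youth dependency ratio = 276.4 / 1 609.5 × 100 = 17.2

Youth dependency ratio: 17.2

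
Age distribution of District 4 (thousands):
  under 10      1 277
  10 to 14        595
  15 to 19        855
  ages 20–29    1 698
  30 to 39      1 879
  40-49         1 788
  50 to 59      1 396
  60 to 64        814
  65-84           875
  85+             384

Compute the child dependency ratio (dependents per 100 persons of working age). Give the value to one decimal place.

0–14: 1 277 + 595 = 1 872
15–64: 855 + 1 698 + 1 879 + 1 788 + 1 396 + 814 = 8 430
65+: 875 + 384 = 1 259
Youth dependency ratio = 1 872 / 8 430 × 100 = 22.2

Youth dependency ratio: 22.2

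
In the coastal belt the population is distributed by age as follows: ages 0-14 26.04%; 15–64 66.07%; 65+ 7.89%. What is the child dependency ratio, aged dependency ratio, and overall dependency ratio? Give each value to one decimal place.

Youth dependency ratio = 26.04 / 66.07 × 100 = 39.4
Old-age dependency ratio = 7.89 / 66.07 × 100 = 11.9
Total dependency ratio = (26.04 + 7.89) / 66.07 × 100 = 33.93 / 66.07 × 100 = 51.4

Youth dependency ratio: 39.4
Old-age dependency ratio: 11.9
Total dependency ratio: 51.4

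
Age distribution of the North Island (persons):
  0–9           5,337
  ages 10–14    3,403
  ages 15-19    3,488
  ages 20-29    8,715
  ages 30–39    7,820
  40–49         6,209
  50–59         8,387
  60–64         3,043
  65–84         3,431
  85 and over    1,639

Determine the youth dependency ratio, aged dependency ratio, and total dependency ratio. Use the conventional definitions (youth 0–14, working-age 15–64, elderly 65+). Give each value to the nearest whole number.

Youth dependency ratio: 23
Old-age dependency ratio: 13
Total dependency ratio: 37

0–14: 5,337 + 3,403 = 8,740
15–64: 3,488 + 8,715 + 7,820 + 6,209 + 8,387 + 3,043 = 37,662
65+: 3,431 + 1,639 = 5,070
Youth dependency ratio = 8,740 / 37,662 × 100 = 23
Old-age dependency ratio = 5,070 / 37,662 × 100 = 13
Total dependency ratio = (8,740 + 5,070) / 37,662 × 100 = 13,810 / 37,662 × 100 = 37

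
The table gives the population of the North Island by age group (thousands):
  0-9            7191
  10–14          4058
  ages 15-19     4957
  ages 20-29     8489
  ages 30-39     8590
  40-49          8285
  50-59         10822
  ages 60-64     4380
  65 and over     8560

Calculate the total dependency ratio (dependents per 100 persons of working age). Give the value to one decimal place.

Total dependency ratio: 43.5

0–14: 7191 + 4058 = 11249
15–64: 4957 + 8489 + 8590 + 8285 + 10822 + 4380 = 45523
65+: 8560
Total dependency ratio = (11249 + 8560) / 45523 × 100 = 19809 / 45523 × 100 = 43.5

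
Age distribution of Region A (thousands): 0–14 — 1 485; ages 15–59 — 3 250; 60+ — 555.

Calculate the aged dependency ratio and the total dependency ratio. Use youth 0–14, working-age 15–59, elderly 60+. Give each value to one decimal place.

Old-age dependency ratio = 555 / 3 250 × 100 = 17.1
Total dependency ratio = (1 485 + 555) / 3 250 × 100 = 2 040 / 3 250 × 100 = 62.8

Old-age dependency ratio: 17.1
Total dependency ratio: 62.8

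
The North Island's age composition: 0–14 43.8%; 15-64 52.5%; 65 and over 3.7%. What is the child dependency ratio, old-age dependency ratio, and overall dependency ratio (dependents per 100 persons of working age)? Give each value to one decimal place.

Youth dependency ratio = 43.8 / 52.5 × 100 = 83.4
Old-age dependency ratio = 3.7 / 52.5 × 100 = 7.0
Total dependency ratio = (43.8 + 3.7) / 52.5 × 100 = 47.5 / 52.5 × 100 = 90.5

Youth dependency ratio: 83.4
Old-age dependency ratio: 7.0
Total dependency ratio: 90.5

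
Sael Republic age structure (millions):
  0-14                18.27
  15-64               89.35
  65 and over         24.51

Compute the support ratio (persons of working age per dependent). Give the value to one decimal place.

Support ratio: 2.1

Support ratio = 89.35 / (18.27 + 24.51) = 89.35 / 42.78 = 2.1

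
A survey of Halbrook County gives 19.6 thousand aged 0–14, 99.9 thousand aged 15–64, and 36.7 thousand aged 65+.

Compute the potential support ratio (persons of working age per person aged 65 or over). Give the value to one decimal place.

Potential support ratio = 99.9 / 36.7 = 2.7

Potential support ratio: 2.7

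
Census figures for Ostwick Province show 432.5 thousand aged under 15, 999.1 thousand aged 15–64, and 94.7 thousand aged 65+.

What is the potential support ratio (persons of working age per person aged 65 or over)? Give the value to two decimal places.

Potential support ratio = 999.1 / 94.7 = 10.55

Potential support ratio: 10.55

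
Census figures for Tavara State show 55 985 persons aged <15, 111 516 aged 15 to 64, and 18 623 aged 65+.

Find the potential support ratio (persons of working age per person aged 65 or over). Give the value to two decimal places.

Potential support ratio: 5.99

Potential support ratio = 111 516 / 18 623 = 5.99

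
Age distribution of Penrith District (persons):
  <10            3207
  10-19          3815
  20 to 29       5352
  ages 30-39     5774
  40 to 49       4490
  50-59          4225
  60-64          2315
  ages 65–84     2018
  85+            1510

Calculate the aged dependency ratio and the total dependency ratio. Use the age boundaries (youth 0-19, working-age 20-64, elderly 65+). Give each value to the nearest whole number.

Old-age dependency ratio: 16
Total dependency ratio: 48

0–19: 3207 + 3815 = 7022
20–64: 5352 + 5774 + 4490 + 4225 + 2315 = 22156
65+: 2018 + 1510 = 3528
Old-age dependency ratio = 3528 / 22156 × 100 = 16
Total dependency ratio = (7022 + 3528) / 22156 × 100 = 10550 / 22156 × 100 = 48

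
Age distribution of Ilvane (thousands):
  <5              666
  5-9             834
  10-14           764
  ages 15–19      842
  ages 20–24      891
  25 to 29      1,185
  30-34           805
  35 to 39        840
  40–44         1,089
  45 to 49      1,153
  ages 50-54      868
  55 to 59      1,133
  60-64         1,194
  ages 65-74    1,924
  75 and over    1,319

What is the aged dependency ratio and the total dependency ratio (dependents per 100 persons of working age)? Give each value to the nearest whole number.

0–14: 666 + 834 + 764 = 2,264
15–64: 842 + 891 + 1,185 + 805 + 840 + 1,089 + 1,153 + 868 + 1,133 + 1,194 = 10,000
65+: 1,924 + 1,319 = 3,243
Old-age dependency ratio = 3,243 / 10,000 × 100 = 32
Total dependency ratio = (2,264 + 3,243) / 10,000 × 100 = 5,507 / 10,000 × 100 = 55

Old-age dependency ratio: 32
Total dependency ratio: 55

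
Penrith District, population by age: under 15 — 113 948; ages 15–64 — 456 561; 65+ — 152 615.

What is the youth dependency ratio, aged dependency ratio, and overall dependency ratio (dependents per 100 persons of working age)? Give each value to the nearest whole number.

Youth dependency ratio: 25
Old-age dependency ratio: 33
Total dependency ratio: 58

Youth dependency ratio = 113 948 / 456 561 × 100 = 25
Old-age dependency ratio = 152 615 / 456 561 × 100 = 33
Total dependency ratio = (113 948 + 152 615) / 456 561 × 100 = 266 563 / 456 561 × 100 = 58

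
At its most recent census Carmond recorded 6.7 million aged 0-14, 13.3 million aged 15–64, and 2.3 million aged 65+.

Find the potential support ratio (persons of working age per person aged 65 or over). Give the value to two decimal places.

Potential support ratio = 13.3 / 2.3 = 5.78

Potential support ratio: 5.78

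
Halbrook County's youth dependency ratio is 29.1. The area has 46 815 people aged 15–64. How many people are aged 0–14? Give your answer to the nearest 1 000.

Youth dependency ratio = youth / working-age × 100
29.1 = Y / 46 815 × 100
⇒ 14 000

Aged 0–14: 14 000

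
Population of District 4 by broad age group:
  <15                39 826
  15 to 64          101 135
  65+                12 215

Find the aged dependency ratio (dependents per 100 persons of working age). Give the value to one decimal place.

Old-age dependency ratio = 12 215 / 101 135 × 100 = 12.1

Old-age dependency ratio: 12.1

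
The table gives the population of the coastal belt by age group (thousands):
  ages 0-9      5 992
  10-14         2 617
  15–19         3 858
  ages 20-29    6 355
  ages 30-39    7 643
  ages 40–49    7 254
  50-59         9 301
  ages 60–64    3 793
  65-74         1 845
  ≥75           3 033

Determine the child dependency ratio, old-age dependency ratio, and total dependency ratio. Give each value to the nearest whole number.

Youth dependency ratio: 23
Old-age dependency ratio: 13
Total dependency ratio: 35

0–14: 5 992 + 2 617 = 8 609
15–64: 3 858 + 6 355 + 7 643 + 7 254 + 9 301 + 3 793 = 38 204
65+: 1 845 + 3 033 = 4 878
Youth dependency ratio = 8 609 / 38 204 × 100 = 23
Old-age dependency ratio = 4 878 / 38 204 × 100 = 13
Total dependency ratio = (8 609 + 4 878) / 38 204 × 100 = 13 487 / 38 204 × 100 = 35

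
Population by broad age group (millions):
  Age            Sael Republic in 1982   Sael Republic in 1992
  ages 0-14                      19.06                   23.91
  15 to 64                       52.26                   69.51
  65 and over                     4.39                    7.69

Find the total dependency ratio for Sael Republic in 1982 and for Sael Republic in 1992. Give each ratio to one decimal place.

Sael Republic in 1982: 44.9
Sael Republic in 1992: 45.5

Sael Republic in 1982: (19.06 + 4.39) / 52.26 × 100 = 23.45 / 52.26 × 100 = 44.9
Sael Republic in 1992: (23.91 + 7.69) / 69.51 × 100 = 31.60 / 69.51 × 100 = 45.5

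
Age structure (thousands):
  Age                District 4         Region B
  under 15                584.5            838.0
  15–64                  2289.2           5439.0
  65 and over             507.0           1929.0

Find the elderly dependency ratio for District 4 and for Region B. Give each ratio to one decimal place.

District 4: 22.1
Region B: 35.5

District 4: 507.0 / 2289.2 × 100 = 22.1
Region B: 1929.0 / 5439.0 × 100 = 35.5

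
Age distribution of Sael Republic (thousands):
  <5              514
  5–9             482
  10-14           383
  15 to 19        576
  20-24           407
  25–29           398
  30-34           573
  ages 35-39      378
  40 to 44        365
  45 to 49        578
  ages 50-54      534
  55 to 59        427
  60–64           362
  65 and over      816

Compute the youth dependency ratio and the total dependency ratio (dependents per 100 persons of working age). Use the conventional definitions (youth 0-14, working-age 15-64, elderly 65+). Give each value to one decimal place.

0–14: 514 + 482 + 383 = 1 379
15–64: 576 + 407 + 398 + 573 + 378 + 365 + 578 + 534 + 427 + 362 = 4 598
65+: 816
Youth dependency ratio = 1 379 / 4 598 × 100 = 30.0
Total dependency ratio = (1 379 + 816) / 4 598 × 100 = 2 195 / 4 598 × 100 = 47.7

Youth dependency ratio: 30.0
Total dependency ratio: 47.7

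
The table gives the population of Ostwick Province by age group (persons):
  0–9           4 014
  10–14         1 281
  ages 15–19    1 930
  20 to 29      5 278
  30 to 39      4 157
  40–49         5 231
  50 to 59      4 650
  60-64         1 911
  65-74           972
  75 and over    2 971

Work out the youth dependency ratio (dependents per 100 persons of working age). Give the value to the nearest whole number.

0–14: 4 014 + 1 281 = 5 295
15–64: 1 930 + 5 278 + 4 157 + 5 231 + 4 650 + 1 911 = 23 157
65+: 972 + 2 971 = 3 943
Youth dependency ratio = 5 295 / 23 157 × 100 = 23

Youth dependency ratio: 23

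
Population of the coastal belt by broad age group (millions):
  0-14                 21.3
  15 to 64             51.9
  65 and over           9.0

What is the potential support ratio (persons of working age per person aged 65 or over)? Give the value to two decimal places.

Potential support ratio = 51.9 / 9.0 = 5.77

Potential support ratio: 5.77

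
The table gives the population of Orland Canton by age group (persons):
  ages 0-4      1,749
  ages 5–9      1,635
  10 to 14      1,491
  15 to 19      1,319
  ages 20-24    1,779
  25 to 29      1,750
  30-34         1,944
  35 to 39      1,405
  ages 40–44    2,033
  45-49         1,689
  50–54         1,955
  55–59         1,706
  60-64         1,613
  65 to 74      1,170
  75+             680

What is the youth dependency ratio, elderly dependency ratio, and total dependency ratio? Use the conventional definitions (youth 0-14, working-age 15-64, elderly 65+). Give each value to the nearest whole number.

Youth dependency ratio: 28
Old-age dependency ratio: 11
Total dependency ratio: 39

0–14: 1,749 + 1,635 + 1,491 = 4,875
15–64: 1,319 + 1,779 + 1,750 + 1,944 + 1,405 + 2,033 + 1,689 + 1,955 + 1,706 + 1,613 = 17,193
65+: 1,170 + 680 = 1,850
Youth dependency ratio = 4,875 / 17,193 × 100 = 28
Old-age dependency ratio = 1,850 / 17,193 × 100 = 11
Total dependency ratio = (4,875 + 1,850) / 17,193 × 100 = 6,725 / 17,193 × 100 = 39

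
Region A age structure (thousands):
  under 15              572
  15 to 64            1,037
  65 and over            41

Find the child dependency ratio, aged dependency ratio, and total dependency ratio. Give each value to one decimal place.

Youth dependency ratio: 55.2
Old-age dependency ratio: 4.0
Total dependency ratio: 59.1

Youth dependency ratio = 572 / 1,037 × 100 = 55.2
Old-age dependency ratio = 41 / 1,037 × 100 = 4.0
Total dependency ratio = (572 + 41) / 1,037 × 100 = 613 / 1,037 × 100 = 59.1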